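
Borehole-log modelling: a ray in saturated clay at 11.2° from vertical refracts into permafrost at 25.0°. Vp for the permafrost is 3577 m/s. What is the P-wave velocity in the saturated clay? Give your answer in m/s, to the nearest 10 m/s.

Snell's law: sin 11.2°/V₁ = sin 25.0°/V₂.
V₁ = V₂·sin 11.2°/sin 25.0° = 3577 × 0.4596 = 1643.98 m/s.

1640 m/s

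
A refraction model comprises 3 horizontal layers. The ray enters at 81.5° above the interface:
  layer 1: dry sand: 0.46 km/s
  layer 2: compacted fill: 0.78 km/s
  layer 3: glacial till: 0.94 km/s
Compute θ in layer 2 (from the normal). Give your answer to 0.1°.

14.5°

From the normal: θ₁ = 90° − 81.5° = 8.5°.
Snell's law across each interface conserves sin θ / V, so sin θ_2 = V_2·sin θ₁/V₁.
sin θ_2 = 0.78 × sin 8.5° / 0.46 = 0.2506.
θ_2 = arcsin 0.2506 = 14.51°.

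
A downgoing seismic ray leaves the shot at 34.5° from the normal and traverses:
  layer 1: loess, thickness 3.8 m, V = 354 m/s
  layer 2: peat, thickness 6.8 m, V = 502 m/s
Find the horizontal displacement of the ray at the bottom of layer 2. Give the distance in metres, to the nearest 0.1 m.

11.8 m

Apply Snell's law at each interface; in layer i the horizontal offset is hᵢ·tan θᵢ.
Layer 1: θ = 34.50°; offset = 3.8·tan 34.50° = 2.612 m.
Layer 2: sin θ = 502·sin 34.5°/354 = 0.8032, θ = 53.44°; offset = 6.8·tan 53.44° = 9.169 m.
Summing the layer offsets gives 11.780 m.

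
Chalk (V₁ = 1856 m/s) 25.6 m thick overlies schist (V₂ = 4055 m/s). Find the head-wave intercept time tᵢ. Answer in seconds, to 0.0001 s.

0.0245 s

tᵢ = 2h·√(V₂²−V₁²)/(V₁V₂).
√(V₂²−V₁²) = √(4055²−1856²) = 3605.3 m/s.
tᵢ = 2·25.6·3605.3/(1856·4055) = 0.02453 s.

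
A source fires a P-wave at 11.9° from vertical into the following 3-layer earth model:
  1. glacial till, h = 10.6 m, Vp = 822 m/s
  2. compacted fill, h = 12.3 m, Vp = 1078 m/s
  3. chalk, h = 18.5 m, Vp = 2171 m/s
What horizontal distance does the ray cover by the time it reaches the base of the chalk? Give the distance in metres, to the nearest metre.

p = sin θ₁/V₁ = sin 11.9°/822 = 2.5086e-04 s/m is conserved through the stack.
Layer 1: θ = 11.90°; offset = 10.6·tan 11.90° = 2.234 m.
Layer 2: sin θ = p·1078 = 0.2704 → θ = 15.69°; offset = 12.3·tan 15.69° = 3.455 m.
Layer 3: sin θ = p·2171 = 0.5446 → θ = 33.00°; offset = 18.5·tan 33.00° = 12.013 m.
Σ offsets = 17.702 m.

18 m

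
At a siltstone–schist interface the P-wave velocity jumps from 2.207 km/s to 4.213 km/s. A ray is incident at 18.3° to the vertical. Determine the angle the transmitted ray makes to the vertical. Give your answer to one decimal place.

36.8°

Snell's law: sin θ₂ = (V₂/V₁)·sin θ₁ = (4.213/2.207)·sin 18.3° = 0.5994.
θ₂ = arcsin 0.5994 = 36.83° from the normal.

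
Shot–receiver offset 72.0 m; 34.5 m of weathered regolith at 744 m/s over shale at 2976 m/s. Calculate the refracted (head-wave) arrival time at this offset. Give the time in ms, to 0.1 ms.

θ_c = arcsin(V₁/V₂) = arcsin(744/2976) = 14.48°, cos θ_c = 0.9682.
Intercept time tᵢ = 2h cos θ_c / V₁ = 2·34.5·0.9682/744 = 0.08980 s.
t = x/V₂ + tᵢ = 72.0/2976 + 0.08980 = 0.11399 s.

114.0 ms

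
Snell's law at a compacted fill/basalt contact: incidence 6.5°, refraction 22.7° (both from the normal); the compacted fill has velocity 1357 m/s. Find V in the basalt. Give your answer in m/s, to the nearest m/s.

Snell's law: sin 6.5°/V₁ = sin 22.7°/V₂.
V₂ = V₁·sin 22.7°/sin 6.5° = 1357 × 3.4090 = 4625.97 m/s.

4626 m/s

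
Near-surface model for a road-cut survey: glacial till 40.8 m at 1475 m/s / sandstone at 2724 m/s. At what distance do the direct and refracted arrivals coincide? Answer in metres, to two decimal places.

x_cross = 2h·√((V₂+V₁)/(V₂−V₁)).
(V₂+V₁)/(V₂−V₁) = (2724+1475)/(2724−1475) = 3.3619; √ = 1.8335.
x_cross = 2·40.8·1.8335 = 149.62 m.

149.62 m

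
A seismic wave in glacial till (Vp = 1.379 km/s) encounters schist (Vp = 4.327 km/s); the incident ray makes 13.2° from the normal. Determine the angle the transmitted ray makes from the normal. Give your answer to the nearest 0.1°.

sin θ₁/V₁ = sin θ₂/V₂ ⇒ sin θ₂ = 4.327·sin 13.2°/1.379 = 4.327·0.2284/1.379 = 0.7165.
θ₂ = sin⁻¹(0.7165) = 45.77° (from vertical).

45.8°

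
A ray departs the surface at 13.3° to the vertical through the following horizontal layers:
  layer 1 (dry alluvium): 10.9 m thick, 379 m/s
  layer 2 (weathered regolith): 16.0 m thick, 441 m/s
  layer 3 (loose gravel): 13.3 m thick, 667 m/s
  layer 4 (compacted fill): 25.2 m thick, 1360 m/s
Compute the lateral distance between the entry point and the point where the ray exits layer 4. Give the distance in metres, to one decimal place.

Apply Snell's law at each interface; in layer i the horizontal offset is hᵢ·tan θᵢ.
Layer 1: θ = 13.30°; offset = 10.9·tan 13.30° = 2.577 m.
Layer 2: sin θ = 441·sin 13.3°/379 = 0.2677, θ = 15.53°; offset = 16.0·tan 15.53° = 4.445 m.
Layer 3: sin θ = 667·sin 13.3°/379 = 0.4049, θ = 23.88°; offset = 13.3·tan 23.88° = 5.889 m.
Layer 4: sin θ = 1360·sin 13.3°/379 = 0.8255, θ = 55.64°; offset = 25.2·tan 55.64° = 36.859 m.
Summing the layer offsets gives 49.770 m.

49.8 m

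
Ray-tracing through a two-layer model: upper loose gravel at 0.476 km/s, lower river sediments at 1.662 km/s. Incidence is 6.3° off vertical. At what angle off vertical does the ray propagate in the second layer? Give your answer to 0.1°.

Snell's law: sin θ₂ = (V₂/V₁)·sin θ₁ = (1.662/0.476)·sin 6.3° = 0.3831.
θ₂ = arcsin 0.3831 = 22.53° from the normal.

22.5°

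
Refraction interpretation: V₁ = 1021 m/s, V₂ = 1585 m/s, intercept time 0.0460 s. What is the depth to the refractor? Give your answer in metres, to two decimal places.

30.70 m

θ_c = arcsin(1021/1585) = 40.10°; cos θ_c = 0.7649.
tᵢ = 2h cos θ_c/V₁ ⇒ h = tᵢ·V₁/(2 cos θ_c) = 0.046·1021/(2·0.7649) = 30.70 m.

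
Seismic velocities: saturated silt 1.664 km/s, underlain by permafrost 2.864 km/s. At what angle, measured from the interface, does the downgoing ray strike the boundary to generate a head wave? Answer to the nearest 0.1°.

Critical incidence: sin θ_c = V₁/V₂ = 1.664/2.864 = 0.5810.
θ_c = arcsin 0.5810 = 35.52°.
Measured from the interface: 90° − 35.52° = 54.48°.

54.5°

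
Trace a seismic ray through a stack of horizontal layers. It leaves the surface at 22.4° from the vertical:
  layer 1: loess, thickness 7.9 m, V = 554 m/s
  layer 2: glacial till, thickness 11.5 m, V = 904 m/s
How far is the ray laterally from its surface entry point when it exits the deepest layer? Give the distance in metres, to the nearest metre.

12 m

p = sin θ₁/V₁ = sin 22.4°/554 = 6.8785e-04 s/m is conserved through the stack.
Layer 1: θ = 22.40°; offset = 7.9·tan 22.40° = 3.256 m.
Layer 2: sin θ = p·904 = 0.6218 → θ = 38.45°; offset = 11.5·tan 38.45° = 9.131 m.
Total horizontal offset = 12.387 m.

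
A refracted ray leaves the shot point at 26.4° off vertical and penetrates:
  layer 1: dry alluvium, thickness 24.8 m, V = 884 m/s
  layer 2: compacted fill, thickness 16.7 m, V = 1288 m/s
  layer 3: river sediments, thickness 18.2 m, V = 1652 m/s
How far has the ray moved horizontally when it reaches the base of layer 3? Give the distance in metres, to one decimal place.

53.7 m

Ray parameter p = sin 26.4° / 884 m/s = 5.0298e-04 s/m.
Layer 1: θ = 26.40°; offset = 24.8·tan 26.40° = 12.311 m.
Layer 2: sin θ = p·1288 = 0.6478 → θ = 40.38°; offset = 16.7·tan 40.38° = 14.202 m.
Layer 3: sin θ = p·1652 = 0.8309 → θ = 56.19°; offset = 18.2·tan 56.19° = 27.181 m.
Total horizontal offset = 53.694 m.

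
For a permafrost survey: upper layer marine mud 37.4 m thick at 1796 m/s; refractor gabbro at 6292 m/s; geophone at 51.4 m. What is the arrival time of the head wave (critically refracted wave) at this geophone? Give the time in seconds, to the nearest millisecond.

0.048 s

θ_c = arcsin(V₁/V₂) = arcsin(1796/6292) = 16.59°, cos θ_c = 0.9584.
Intercept time tᵢ = 2h cos θ_c / V₁ = 2·37.4·0.9584/1796 = 0.03992 s.
t = x/V₂ + tᵢ = 51.4/6292 + 0.03992 = 0.04808 s.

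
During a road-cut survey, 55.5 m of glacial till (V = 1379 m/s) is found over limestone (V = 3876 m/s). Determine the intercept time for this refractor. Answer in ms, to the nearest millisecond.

tᵢ = 2h·√(V₂²−V₁²)/(V₁V₂).
√(V₂²−V₁²) = √(3876²−1379²) = 3622.4 m/s.
tᵢ = 2·55.5·3622.4/(1379·3876) = 0.07523 s.

75 ms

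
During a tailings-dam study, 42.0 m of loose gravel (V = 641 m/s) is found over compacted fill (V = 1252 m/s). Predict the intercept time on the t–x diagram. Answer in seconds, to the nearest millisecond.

0.113 s

tᵢ = 2h·√(V₂²−V₁²)/(V₁V₂).
√(V₂²−V₁²) = √(1252²−641²) = 1075.5 m/s.
tᵢ = 2·42.0·1075.5/(641·1252) = 0.11257 s.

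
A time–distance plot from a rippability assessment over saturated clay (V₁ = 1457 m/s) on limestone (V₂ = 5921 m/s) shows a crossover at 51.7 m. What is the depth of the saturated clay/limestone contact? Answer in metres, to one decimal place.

20.1 m

h = (x_cross/2)·√((V₂−V₁)/(V₂+V₁)).
(V₂−V₁)/(V₂+V₁) = (5921−1457)/(5921+1457) = 0.6050; √ = 0.7778.
h = (51.7/2)·0.7778 = 20.11 m.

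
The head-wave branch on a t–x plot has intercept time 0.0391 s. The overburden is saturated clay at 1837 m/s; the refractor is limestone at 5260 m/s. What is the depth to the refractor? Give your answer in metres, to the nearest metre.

38 m

h = tᵢ·V₁·V₂ / (2·√(V₂²−V₁²)).
√(V₂²−V₁²) = √(5260² − 1837²) = 4928.8 m/s.
h = 0.0391 s × 1837 × 5260 / (2 × 4928.8) = 38.33 m.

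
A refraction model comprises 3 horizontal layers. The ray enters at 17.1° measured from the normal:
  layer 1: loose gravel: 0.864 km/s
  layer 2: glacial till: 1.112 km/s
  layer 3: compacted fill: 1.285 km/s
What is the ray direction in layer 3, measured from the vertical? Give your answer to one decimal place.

Snell's law across each interface conserves sin θ / V, so sin θ_3 = V_3·sin θ₁/V₁.
sin θ_3 = 1.285 × sin 17.1° / 0.864 = 0.4373.
θ_3 = 25.93° from the vertical.

25.9°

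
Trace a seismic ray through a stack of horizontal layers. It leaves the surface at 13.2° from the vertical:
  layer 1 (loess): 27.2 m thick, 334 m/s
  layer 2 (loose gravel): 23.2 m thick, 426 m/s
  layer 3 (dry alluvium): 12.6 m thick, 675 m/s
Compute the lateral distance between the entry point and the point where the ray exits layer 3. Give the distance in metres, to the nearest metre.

20 m

Apply Snell's law at each interface; in layer i the horizontal offset is hᵢ·tan θᵢ.
Layer 1: θ = 13.20°; offset = 27.2·tan 13.20° = 6.380 m.
Layer 2: sin θ = 426·sin 13.2°/334 = 0.2912, θ = 16.93°; offset = 23.2·tan 16.93° = 7.063 m.
Layer 3: sin θ = 675·sin 13.2°/334 = 0.4615, θ = 27.48°; offset = 12.6·tan 27.48° = 6.554 m.
Σ offsets = 19.997 m.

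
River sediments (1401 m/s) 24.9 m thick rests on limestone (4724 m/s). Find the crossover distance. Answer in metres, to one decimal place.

θ_c = arcsin(1401/4724) = 17.25°, so cos θ_c = 0.9550 and tᵢ = 2h cos θ_c/V₁ = 0.0339 s.
At crossover x/V₁ = x/V₂ + tᵢ ⇒ x = tᵢ/(1/V₁ − 1/V₂) = 0.03395/(7.1378e-04 − 2.1169e-04) = 67.61 m.

67.6 m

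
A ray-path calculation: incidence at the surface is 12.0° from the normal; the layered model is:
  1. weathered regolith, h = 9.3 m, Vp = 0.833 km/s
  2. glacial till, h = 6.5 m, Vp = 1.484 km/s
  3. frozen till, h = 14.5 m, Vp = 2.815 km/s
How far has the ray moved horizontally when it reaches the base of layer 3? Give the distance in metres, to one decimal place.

p = sin θ₁/V₁ = sin 12.0°/0.833 = 2.4959e-01 s/km is conserved through the stack.
Layer 1: θ = 12.00°; offset = 9.3·tan 12.00° = 1.977 m.
Layer 2: sin θ = p·1.484 = 0.3704 → θ = 21.74°; offset = 6.5·tan 21.74° = 2.592 m.
Layer 3: sin θ = p·2.815 = 0.7026 → θ = 44.64°; offset = 14.5·tan 44.64° = 14.317 m.
Total horizontal offset = 18.886 m.

18.9 m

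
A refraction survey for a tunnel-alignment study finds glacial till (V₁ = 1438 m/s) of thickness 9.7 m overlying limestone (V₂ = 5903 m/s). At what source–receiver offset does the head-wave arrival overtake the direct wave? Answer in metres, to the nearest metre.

θ_c = arcsin(1438/5903) = 14.10°, so cos θ_c = 0.9699 and tᵢ = 2h cos θ_c/V₁ = 0.0131 s.
At crossover x/V₁ = x/V₂ + tᵢ ⇒ x = tᵢ/(1/V₁ − 1/V₂) = 0.01308/(6.9541e-04 − 1.6941e-04) = 24.88 m.

25 m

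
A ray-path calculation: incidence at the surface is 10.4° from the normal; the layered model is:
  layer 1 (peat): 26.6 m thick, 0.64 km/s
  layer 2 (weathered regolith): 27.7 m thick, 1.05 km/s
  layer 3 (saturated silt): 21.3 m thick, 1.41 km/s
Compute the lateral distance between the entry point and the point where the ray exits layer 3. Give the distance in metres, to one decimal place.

Apply Snell's law at each interface; in layer i the horizontal offset is hᵢ·tan θᵢ.
Layer 1: θ = 10.40°; offset = 26.6·tan 10.40° = 4.882 m.
Layer 2: sin θ = 1.05·sin 10.4°/0.64 = 0.2962, θ = 17.23°; offset = 27.7·tan 17.23° = 8.589 m.
Layer 3: sin θ = 1.41·sin 10.4°/0.64 = 0.3977, θ = 23.43°; offset = 21.3·tan 23.43° = 9.233 m.
Summing the layer offsets gives 22.704 m.

22.7 m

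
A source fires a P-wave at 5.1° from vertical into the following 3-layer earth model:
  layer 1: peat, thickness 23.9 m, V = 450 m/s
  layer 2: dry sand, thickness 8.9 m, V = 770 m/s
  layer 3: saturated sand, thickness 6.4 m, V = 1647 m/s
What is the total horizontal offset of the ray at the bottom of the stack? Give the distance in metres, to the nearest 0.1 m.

Ray parameter p = sin 5.1° / 450 m/s = 1.9754e-04 s/m.
Layer 1: θ = 5.10°; offset = 23.9·tan 5.10° = 2.133 m.
Layer 2: sin θ = p·770 = 0.1521 → θ = 8.75°; offset = 8.9·tan 8.75° = 1.370 m.
Layer 3: sin θ = p·1647 = 0.3254 → θ = 18.99°; offset = 6.4·tan 18.99° = 2.202 m.
Summing the layer offsets gives 5.705 m.

5.7 m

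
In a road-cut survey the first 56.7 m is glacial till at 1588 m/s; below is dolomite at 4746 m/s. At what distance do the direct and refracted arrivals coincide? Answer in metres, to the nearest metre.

161 m

θ_c = arcsin(1588/4746) = 19.55°, so cos θ_c = 0.9424 and tᵢ = 2h cos θ_c/V₁ = 0.0673 s.
At crossover x/V₁ = x/V₂ + tᵢ ⇒ x = tᵢ/(1/V₁ − 1/V₂) = 0.06729/(6.2972e-04 − 2.1070e-04) = 160.60 m.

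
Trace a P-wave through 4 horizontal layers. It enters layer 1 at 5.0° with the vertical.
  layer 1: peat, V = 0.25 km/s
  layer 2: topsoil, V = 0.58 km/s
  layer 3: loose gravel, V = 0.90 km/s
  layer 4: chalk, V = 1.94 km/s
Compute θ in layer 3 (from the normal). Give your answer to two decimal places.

18.29°

Snell's law across each interface conserves sin θ / V, so sin θ_3 = V_3·sin θ₁/V₁.
sin θ_3 = 0.90 × sin 5.0° / 0.25 = 0.3138.
θ_3 = 18.29° from the vertical.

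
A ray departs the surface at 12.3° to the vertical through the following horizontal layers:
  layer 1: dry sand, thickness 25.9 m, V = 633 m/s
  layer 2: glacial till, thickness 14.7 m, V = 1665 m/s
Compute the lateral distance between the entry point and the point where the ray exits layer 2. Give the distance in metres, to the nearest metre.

16 m

Ray parameter p = sin 12.3° / 633 m/s = 3.3654e-04 s/m.
Layer 1: θ = 12.30°; offset = 25.9·tan 12.30° = 5.647 m.
Layer 2: sin θ = p·1665 = 0.5603 → θ = 34.08°; offset = 14.7·tan 34.08° = 9.945 m.
Summing the layer offsets gives 15.592 m.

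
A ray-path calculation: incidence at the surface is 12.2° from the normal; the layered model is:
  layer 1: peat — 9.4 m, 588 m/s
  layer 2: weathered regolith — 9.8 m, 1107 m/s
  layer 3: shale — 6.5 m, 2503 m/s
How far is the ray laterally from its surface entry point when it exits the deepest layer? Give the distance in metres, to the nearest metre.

20 m

Apply Snell's law at each interface; in layer i the horizontal offset is hᵢ·tan θᵢ.
Layer 1: θ = 12.20°; offset = 9.4·tan 12.20° = 2.032 m.
Layer 2: sin θ = 1107·sin 12.2°/588 = 0.3979, θ = 23.44°; offset = 9.8·tan 23.44° = 4.250 m.
Layer 3: sin θ = 2503·sin 12.2°/588 = 0.8996, θ = 64.10°; offset = 6.5·tan 64.10° = 13.387 m.
Total horizontal offset = 19.669 m.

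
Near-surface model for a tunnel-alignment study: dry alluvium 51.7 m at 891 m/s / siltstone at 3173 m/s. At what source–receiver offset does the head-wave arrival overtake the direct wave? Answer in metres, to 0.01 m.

137.99 m

θ_c = arcsin(891/3173) = 16.31°, so cos θ_c = 0.9598 and tᵢ = 2h cos θ_c/V₁ = 0.1114 s.
At crossover x/V₁ = x/V₂ + tᵢ ⇒ x = tᵢ/(1/V₁ − 1/V₂) = 0.11138/(1.1223e-03 − 3.1516e-04) = 137.99 m.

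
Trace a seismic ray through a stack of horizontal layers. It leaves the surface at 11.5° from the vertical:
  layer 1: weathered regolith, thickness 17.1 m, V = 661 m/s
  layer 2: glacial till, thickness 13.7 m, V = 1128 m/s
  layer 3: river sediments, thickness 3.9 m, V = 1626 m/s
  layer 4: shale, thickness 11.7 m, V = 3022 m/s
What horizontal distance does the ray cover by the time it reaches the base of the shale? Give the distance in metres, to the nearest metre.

37 m

Apply Snell's law at each interface; in layer i the horizontal offset is hᵢ·tan θᵢ.
Layer 1: θ = 11.50°; offset = 17.1·tan 11.50° = 3.479 m.
Layer 2: sin θ = 1128·sin 11.5°/661 = 0.3402, θ = 19.89°; offset = 13.7·tan 19.89° = 4.957 m.
Layer 3: sin θ = 1626·sin 11.5°/661 = 0.4904, θ = 29.37°; offset = 3.9·tan 29.37° = 2.195 m.
Layer 4: sin θ = 3022·sin 11.5°/661 = 0.9115, θ = 65.71°; offset = 11.7·tan 65.71° = 25.926 m.
Σ offsets = 36.556 m.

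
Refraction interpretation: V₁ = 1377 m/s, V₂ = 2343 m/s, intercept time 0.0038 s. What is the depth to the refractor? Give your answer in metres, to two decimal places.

θ_c = arcsin(1377/2343) = 35.99°; cos θ_c = 0.8091.
tᵢ = 2h cos θ_c/V₁ ⇒ h = tᵢ·V₁/(2 cos θ_c) = 0.0038·1377/(2·0.8091) = 3.23 m.

3.23 m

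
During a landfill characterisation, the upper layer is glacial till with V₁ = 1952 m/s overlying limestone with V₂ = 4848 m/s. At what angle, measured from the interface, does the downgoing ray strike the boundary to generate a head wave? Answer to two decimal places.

At critical incidence the refracted ray runs along the interface (θ₂ = 90°), so sin θ_c = V₁/V₂.
θ_c = arcsin(1952/4848) = arcsin 0.4026 = 23.74°.
Measured from the interface: 90° − 23.74° = 66.26°.

66.26°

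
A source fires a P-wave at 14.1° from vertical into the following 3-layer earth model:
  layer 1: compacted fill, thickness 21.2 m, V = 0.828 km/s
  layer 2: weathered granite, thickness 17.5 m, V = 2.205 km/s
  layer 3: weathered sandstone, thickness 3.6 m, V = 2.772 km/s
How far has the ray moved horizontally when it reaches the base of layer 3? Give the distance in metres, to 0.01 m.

p = sin θ₁/V₁ = sin 14.1°/0.828 = 2.9422e-01 s/km is conserved through the stack.
Layer 1: θ = 14.10°; offset = 21.2·tan 14.10° = 5.3251 m.
Layer 2: sin θ = p·2.205 = 0.6488 → θ = 40.45°; offset = 17.5·tan 40.45° = 14.9190 m.
Layer 3: sin θ = p·2.772 = 0.8156 → θ = 54.64°; offset = 3.6·tan 54.64° = 5.0741 m.
Σ offsets = 25.3181 m.

25.32 m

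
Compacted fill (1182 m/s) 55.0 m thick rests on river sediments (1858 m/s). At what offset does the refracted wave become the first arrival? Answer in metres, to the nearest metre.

x_cross = 2h·√((V₂+V₁)/(V₂−V₁)).
(V₂+V₁)/(V₂−V₁) = (1858+1182)/(1858−1182) = 4.4970; √ = 2.1206.
x_cross = 2·55.0·2.1206 = 233.27 m.

233 m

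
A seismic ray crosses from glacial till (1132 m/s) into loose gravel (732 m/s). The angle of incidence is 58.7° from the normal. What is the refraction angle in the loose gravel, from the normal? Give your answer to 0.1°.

sin θ₁/V₁ = sin θ₂/V₂ ⇒ sin θ₂ = 732·sin 58.7°/1132 = 732·0.8545/1132 = 0.5525.
θ₂ = sin⁻¹(0.5525) = 33.54° (from vertical).

33.5°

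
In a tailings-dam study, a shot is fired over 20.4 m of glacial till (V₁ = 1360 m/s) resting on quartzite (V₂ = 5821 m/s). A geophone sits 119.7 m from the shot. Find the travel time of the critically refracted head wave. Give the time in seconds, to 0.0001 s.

0.0497 s

θ_c = arcsin(V₁/V₂) = arcsin(1360/5821) = 13.51°, cos θ_c = 0.9723.
Intercept time tᵢ = 2h cos θ_c / V₁ = 2·20.4·0.9723/1360 = 0.02917 s.
t = x/V₂ + tᵢ = 119.7/5821 + 0.02917 = 0.04973 s.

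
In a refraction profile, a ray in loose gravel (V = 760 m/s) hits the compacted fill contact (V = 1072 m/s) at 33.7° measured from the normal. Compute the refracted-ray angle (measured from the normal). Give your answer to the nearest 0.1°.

sin θ₁/V₁ = sin θ₂/V₂ ⇒ sin θ₂ = 1072·sin 33.7°/760 = 1072·0.5548/760 = 0.7826.
θ₂ = arcsin 0.7826 = 51.50° from the normal.

51.5°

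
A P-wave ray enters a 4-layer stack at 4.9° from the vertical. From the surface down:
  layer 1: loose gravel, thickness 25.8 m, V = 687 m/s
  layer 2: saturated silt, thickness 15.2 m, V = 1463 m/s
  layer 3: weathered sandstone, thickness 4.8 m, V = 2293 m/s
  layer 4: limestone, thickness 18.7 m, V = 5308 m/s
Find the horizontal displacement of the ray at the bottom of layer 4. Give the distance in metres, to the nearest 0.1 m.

22.9 m

p = sin θ₁/V₁ = sin 4.9°/687 = 1.2433e-04 s/m is conserved through the stack.
Layer 1: θ = 4.90°; offset = 25.8·tan 4.90° = 2.212 m.
Layer 2: sin θ = p·1463 = 0.1819 → θ = 10.48°; offset = 15.2·tan 10.48° = 2.812 m.
Layer 3: sin θ = p·2293 = 0.2851 → θ = 16.56°; offset = 4.8·tan 16.56° = 1.428 m.
Layer 4: sin θ = p·5308 = 0.6600 → θ = 41.30°; offset = 18.7·tan 41.30° = 16.427 m.
Total horizontal offset = 22.878 m.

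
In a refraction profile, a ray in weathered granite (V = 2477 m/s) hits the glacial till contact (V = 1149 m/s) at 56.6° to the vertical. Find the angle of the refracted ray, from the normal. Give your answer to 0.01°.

22.78°

Snell's law: sin θ₂ = (V₂/V₁)·sin θ₁ = (1149/2477)·sin 56.6° = 0.3873.
θ₂ = sin⁻¹(0.3873) = 22.78° (from vertical).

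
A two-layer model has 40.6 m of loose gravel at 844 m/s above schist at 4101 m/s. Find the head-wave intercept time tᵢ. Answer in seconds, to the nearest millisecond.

0.094 s

θ_c = arcsin(V₁/V₂) = arcsin(844/4101) = 11.88°; cos θ_c = 0.9786.
tᵢ = 2h·cos θ_c / V₁ = 2·40.6·0.9786 / 844 = 0.09415 s.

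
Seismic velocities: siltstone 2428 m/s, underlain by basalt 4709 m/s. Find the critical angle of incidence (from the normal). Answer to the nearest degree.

Critical incidence: sin θ_c = V₁/V₂ = 2428/4709 = 0.5156.
θ_c = arcsin 0.5156 = 31.04°.

31°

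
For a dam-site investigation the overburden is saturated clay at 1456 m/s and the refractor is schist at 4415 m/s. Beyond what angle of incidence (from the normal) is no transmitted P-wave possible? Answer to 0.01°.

19.26°

At critical incidence the refracted ray runs along the interface (θ₂ = 90°), so sin θ_c = V₁/V₂.
θ_c = arcsin(1456/4415) = arcsin 0.3298 = 19.26°.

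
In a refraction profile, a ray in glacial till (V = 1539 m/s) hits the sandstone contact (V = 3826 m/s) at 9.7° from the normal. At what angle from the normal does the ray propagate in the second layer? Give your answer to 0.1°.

24.8°

sin θ₁/V₁ = sin θ₂/V₂ ⇒ sin θ₂ = 3826·sin 9.7°/1539 = 3826·0.1685/1539 = 0.4189.
θ₂ = arcsin 0.4189 = 24.76° from the normal.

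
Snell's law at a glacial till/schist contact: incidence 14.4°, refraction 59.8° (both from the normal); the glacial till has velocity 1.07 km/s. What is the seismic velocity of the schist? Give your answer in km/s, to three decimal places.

3.719 km/s

sin 14.4° = 0.2487; sin 59.8° = 0.8643.
V₂ = V₁·(sin θ₂/sin θ₁) = 1.07·(0.8643/0.2487) = 3.719 km/s.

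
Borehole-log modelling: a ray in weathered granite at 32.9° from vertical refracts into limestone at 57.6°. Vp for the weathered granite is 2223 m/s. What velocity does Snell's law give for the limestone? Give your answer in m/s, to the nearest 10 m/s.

sin 32.9° = 0.5432; sin 57.6° = 0.8443.
V₂ = V₁·(sin θ₂/sin θ₁) = 2223·(0.8443/0.5432) = 3455.50 m/s.

3460 m/s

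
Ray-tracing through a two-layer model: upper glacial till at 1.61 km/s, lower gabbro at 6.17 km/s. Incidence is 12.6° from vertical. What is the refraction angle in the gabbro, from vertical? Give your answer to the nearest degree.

57°

sin θ₁/V₁ = sin θ₂/V₂ ⇒ sin θ₂ = 6.17·sin 12.6°/1.61 = 6.17·0.2181/1.61 = 0.8360.
θ₂ = sin⁻¹(0.8360) = 56.72° (from vertical).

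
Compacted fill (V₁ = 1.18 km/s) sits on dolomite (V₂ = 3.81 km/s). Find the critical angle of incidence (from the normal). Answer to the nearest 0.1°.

18.0°

Critical incidence: sin θ_c = V₁/V₂ = 1.18/3.81 = 0.3097.
θ_c = arcsin 0.3097 = 18.04°.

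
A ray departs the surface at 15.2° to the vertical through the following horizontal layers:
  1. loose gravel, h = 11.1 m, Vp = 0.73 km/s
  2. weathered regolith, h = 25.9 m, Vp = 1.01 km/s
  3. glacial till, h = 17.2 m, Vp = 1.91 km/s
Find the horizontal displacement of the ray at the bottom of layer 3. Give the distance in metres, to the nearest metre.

Apply Snell's law at each interface; in layer i the horizontal offset is hᵢ·tan θᵢ.
Layer 1: θ = 15.20°; offset = 11.1·tan 15.20° = 3.016 m.
Layer 2: sin θ = 1.01·sin 15.2°/0.73 = 0.3628, θ = 21.27°; offset = 25.9·tan 21.27° = 10.082 m.
Layer 3: sin θ = 1.91·sin 15.2°/0.73 = 0.6860, θ = 43.31°; offset = 17.2·tan 43.31° = 16.217 m.
Σ offsets = 29.315 m.

29 m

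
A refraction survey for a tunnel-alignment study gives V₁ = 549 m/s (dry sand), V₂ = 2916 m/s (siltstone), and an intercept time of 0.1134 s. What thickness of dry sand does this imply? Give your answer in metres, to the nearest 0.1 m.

31.7 m

θ_c = arcsin(549/2916) = 10.85°; cos θ_c = 0.9821.
tᵢ = 2h cos θ_c/V₁ ⇒ h = tᵢ·V₁/(2 cos θ_c) = 0.1134·549/(2·0.9821) = 31.70 m.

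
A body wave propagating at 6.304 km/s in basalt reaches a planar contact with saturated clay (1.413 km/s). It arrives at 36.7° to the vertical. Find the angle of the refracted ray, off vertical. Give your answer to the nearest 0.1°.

Snell's law: sin θ₂ = (V₂/V₁)·sin θ₁ = (1.413/6.304)·sin 36.7° = 0.1340.
θ₂ = arcsin 0.1340 = 7.70° from the normal.

7.7°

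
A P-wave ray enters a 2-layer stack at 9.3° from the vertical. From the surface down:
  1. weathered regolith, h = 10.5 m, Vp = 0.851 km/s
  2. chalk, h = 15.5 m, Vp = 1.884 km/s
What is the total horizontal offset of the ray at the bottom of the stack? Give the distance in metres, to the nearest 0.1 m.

7.7 m

Apply Snell's law at each interface; in layer i the horizontal offset is hᵢ·tan θᵢ.
Layer 1: θ = 9.30°; offset = 10.5·tan 9.30° = 1.719 m.
Layer 2: sin θ = 1.884·sin 9.3°/0.851 = 0.3578, θ = 20.96°; offset = 15.5·tan 20.96° = 5.938 m.
Σ offsets = 7.658 m.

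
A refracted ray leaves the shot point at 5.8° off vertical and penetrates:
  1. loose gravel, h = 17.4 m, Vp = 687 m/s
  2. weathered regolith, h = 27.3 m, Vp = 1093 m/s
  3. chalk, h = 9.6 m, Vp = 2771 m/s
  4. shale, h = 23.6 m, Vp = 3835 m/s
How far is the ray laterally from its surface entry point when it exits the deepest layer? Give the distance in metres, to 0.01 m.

Apply Snell's law at each interface; in layer i the horizontal offset is hᵢ·tan θᵢ.
Layer 1: θ = 5.80°; offset = 17.4·tan 5.80° = 1.7674 m.
Layer 2: sin θ = 1093·sin 5.8°/687 = 0.1608, θ = 9.25°; offset = 27.3·tan 9.25° = 4.4471 m.
Layer 3: sin θ = 2771·sin 5.8°/687 = 0.4076, θ = 24.05°; offset = 9.6·tan 24.05° = 4.2852 m.
Layer 4: sin θ = 3835·sin 5.8°/687 = 0.5641, θ = 34.34°; offset = 23.6·tan 34.34° = 16.1237 m.
Σ offsets = 26.6234 m.

26.62 m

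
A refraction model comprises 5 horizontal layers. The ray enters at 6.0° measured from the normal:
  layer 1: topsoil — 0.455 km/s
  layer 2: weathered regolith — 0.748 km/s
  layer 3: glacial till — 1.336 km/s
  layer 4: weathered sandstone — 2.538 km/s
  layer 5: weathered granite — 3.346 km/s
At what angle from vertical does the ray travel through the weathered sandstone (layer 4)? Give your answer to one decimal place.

Ray parameter p = sin 6.0° / 0.455 = 2.2973e-01 s/km.
sin θ_4 = p·V_4 = 2.2973e-01 × 2.538 = 0.5831.
θ_4 = arcsin 0.5831 = 35.67°.

35.7°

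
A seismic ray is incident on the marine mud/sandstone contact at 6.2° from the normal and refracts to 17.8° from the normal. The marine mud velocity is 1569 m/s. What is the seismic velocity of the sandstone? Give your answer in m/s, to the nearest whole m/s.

4441 m/s

Snell's law: sin 6.2°/V₁ = sin 17.8°/V₂.
V₂ = V₁·sin 17.8°/sin 6.2° = 1569 × 2.8305 = 4441.10 m/s.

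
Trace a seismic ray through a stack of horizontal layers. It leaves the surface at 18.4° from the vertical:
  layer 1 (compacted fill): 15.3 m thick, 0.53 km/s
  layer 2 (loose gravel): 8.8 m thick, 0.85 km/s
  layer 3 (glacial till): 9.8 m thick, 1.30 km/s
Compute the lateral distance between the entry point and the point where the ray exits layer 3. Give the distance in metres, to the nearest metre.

Apply Snell's law at each interface; in layer i the horizontal offset is hᵢ·tan θᵢ.
Layer 1: θ = 18.40°; offset = 15.3·tan 18.40° = 5.090 m.
Layer 2: sin θ = 0.85·sin 18.4°/0.53 = 0.5062, θ = 30.41°; offset = 8.8·tan 30.41° = 5.166 m.
Layer 3: sin θ = 1.30·sin 18.4°/0.53 = 0.7742, θ = 50.74°; offset = 9.8·tan 50.74° = 11.988 m.
Total horizontal offset = 22.244 m.

22 m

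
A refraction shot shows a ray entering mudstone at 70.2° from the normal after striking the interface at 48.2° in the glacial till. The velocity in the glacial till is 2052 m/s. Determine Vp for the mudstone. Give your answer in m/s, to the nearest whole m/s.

sin 48.2° = 0.7455; sin 70.2° = 0.9409.
V₂ = V₁·(sin θ₂/sin θ₁) = 2052·(0.9409/0.7455) = 2589.87 m/s.

2590 m/s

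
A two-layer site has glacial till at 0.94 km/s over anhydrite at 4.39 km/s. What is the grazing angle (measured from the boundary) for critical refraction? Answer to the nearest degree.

78°

Critical incidence: sin θ_c = V₁/V₂ = 0.94/4.39 = 0.2141.
θ_c = arcsin 0.2141 = 12.36°.
Measured from the interface: 90° − 12.36° = 77.64°.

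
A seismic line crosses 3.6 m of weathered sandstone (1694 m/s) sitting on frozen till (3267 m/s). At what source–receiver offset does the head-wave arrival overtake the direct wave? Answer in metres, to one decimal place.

x_cross = 2h·√((V₂+V₁)/(V₂−V₁)).
(V₂+V₁)/(V₂−V₁) = (3267+1694)/(3267−1694) = 3.1538; √ = 1.7759.
x_cross = 2·3.6·1.7759 = 12.79 m.

12.8 m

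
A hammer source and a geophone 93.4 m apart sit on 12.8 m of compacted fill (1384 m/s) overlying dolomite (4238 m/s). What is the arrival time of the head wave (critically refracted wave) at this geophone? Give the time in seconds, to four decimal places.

0.0395 s

t = x/V₂ + 2h·√(V₂²−V₁²)/(V₁V₂).
√(V₂²−V₁²) = √(4238²−1384²) = 4005.6 m/s; delay term = 2·12.8·4005.6/(1384·4238) = 0.01748 s.
t = 93.4/4238 + 0.01748 = 0.03952 s.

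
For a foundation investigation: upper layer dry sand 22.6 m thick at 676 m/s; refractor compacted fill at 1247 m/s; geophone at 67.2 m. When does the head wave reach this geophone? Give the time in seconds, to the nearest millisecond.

0.110 s

t = x/V₂ + 2h·√(V₂²−V₁²)/(V₁V₂).
√(V₂²−V₁²) = √(1247²−676²) = 1047.9 m/s; delay term = 2·22.6·1047.9/(676·1247) = 0.05619 s.
t = 67.2/1247 + 0.05619 = 0.11008 s.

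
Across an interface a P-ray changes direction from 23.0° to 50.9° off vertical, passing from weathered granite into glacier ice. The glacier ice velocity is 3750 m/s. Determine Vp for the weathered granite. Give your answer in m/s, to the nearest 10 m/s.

1890 m/s

Snell's law: sin 23.0°/V₁ = sin 50.9°/V₂.
V₁ = V₂·sin 23.0°/sin 50.9° = 3750 × 0.5035 = 1888.09 m/s.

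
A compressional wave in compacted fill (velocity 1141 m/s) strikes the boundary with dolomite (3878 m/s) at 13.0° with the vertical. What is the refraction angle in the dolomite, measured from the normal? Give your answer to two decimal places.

49.87°

Snell's law: sin θ₂ = (V₂/V₁)·sin θ₁ = (3878/1141)·sin 13.0° = 0.7646.
θ₂ = arcsin 0.7646 = 49.87° from the normal.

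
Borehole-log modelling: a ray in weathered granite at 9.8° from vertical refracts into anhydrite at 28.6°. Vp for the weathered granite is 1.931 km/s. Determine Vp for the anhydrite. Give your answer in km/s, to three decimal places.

5.431 km/s

Snell's law: sin 9.8°/V₁ = sin 28.6°/V₂.
V₂ = V₁·sin 28.6°/sin 9.8° = 1.931 × 2.8124 = 5.431 km/s.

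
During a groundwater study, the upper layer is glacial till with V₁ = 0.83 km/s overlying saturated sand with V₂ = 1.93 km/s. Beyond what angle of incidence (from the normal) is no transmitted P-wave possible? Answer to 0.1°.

At critical incidence the refracted ray runs along the interface (θ₂ = 90°), so sin θ_c = V₁/V₂.
θ_c = arcsin(0.83/1.93) = arcsin 0.4301 = 25.47°.

25.5°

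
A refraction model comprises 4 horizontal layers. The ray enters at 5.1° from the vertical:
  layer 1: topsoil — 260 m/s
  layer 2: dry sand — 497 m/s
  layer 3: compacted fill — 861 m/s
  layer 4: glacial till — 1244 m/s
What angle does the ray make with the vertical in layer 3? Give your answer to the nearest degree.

17°

Ray parameter p = sin 5.1° / 260 = 3.4190e-04 s/m.
sin θ_3 = p·V_3 = 3.4190e-04 × 861 = 0.2944.
θ_3 = arcsin 0.2944 = 17.12°.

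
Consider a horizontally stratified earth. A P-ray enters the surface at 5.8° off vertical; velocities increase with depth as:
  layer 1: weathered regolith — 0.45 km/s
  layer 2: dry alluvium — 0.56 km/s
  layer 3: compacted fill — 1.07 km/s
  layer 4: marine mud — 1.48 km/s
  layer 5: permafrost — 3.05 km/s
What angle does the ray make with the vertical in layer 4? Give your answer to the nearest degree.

19°

Snell's law across each interface conserves sin θ / V, so sin θ_4 = V_4·sin θ₁/V₁.
sin θ_4 = 1.48 × sin 5.8° / 0.45 = 0.3324.
θ_4 = 19.41° from the vertical.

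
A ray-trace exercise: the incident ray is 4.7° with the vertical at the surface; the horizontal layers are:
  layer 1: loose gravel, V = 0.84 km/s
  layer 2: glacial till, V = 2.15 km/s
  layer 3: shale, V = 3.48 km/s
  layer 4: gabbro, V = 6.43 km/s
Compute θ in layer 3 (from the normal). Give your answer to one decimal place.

19.8°

Ray parameter p = sin 4.7° / 0.84 = 9.7546e-02 s/km.
sin θ_3 = p·V_3 = 9.7546e-02 × 3.48 = 0.3395.
θ_3 = arcsin 0.3395 = 19.84°.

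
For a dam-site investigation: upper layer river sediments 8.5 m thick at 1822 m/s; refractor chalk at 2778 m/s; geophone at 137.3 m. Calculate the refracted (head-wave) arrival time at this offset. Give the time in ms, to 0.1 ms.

θ_c = arcsin(V₁/V₂) = arcsin(1822/2778) = 40.99°, cos θ_c = 0.7549.
Intercept time tᵢ = 2h cos θ_c / V₁ = 2·8.5·0.7549/1822 = 0.00704 s.
t = x/V₂ + tᵢ = 137.3/2778 + 0.00704 = 0.05647 s.

56.5 ms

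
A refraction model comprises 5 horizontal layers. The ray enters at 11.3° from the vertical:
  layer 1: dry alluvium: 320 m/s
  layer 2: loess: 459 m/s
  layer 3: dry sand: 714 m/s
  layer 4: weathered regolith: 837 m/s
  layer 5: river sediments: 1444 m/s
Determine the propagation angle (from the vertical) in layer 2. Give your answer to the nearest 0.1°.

Ray parameter p = sin 11.3° / 320 = 6.1233e-04 s/m.
sin θ_2 = p·V_2 = 6.1233e-04 × 459 = 0.2811.
θ_2 = 16.32° from the vertical.

16.3°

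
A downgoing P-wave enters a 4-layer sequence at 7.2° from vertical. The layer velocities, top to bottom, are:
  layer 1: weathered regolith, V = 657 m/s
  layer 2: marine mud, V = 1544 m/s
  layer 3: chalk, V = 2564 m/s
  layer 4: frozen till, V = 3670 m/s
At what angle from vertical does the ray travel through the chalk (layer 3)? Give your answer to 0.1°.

29.3°

Ray parameter p = sin 7.2° / 657 = 1.9077e-04 s/m.
sin θ_3 = p·V_3 = 1.9077e-04 × 2564 = 0.4891.
θ_3 = 29.28° from the vertical.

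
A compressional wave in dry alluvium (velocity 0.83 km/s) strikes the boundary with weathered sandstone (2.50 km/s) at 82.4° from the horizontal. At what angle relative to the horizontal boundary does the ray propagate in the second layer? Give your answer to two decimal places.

66.52°

Angle from the normal: 90° − 82.4° = 7.6°.
Snell's law: sin θ₂ = (V₂/V₁)·sin θ₁ = (2.50/0.83)·sin 7.6° = 0.3984.
θ₂ = sin⁻¹(0.3984) = 23.48° (from vertical).
From the interface: 90° − 23.48° = 66.52°.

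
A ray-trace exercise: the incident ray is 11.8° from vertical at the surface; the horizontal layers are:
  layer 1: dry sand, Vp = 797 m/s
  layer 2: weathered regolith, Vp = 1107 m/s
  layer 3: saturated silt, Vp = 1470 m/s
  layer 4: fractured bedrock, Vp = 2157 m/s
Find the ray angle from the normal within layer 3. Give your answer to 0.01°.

22.16°

Snell's law across each interface conserves sin θ / V, so sin θ_3 = V_3·sin θ₁/V₁.
sin θ_3 = 1470 × sin 11.8° / 797 = 0.3772.
θ_3 = 22.16° from the vertical.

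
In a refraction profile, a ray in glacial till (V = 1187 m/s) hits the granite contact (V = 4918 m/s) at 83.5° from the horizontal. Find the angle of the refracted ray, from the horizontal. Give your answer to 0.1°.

62.0°

Angle from the normal: 90° − 83.5° = 6.5°.
Snell's law: sin θ₂ = (V₂/V₁)·sin θ₁ = (4918/1187)·sin 6.5° = 0.4690.
θ₂ = arcsin 0.4690 = 27.97° from the normal.
From the interface: 90° − 27.97° = 62.03°.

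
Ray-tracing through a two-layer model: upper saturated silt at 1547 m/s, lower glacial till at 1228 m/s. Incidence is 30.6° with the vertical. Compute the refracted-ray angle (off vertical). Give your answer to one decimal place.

Snell's law: sin θ₂ = (V₂/V₁)·sin θ₁ = (1228/1547)·sin 30.6° = 0.4041.
θ₂ = sin⁻¹(0.4041) = 23.83° (from vertical).

23.8°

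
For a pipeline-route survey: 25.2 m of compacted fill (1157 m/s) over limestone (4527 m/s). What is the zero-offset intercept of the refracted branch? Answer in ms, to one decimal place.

θ_c = arcsin(V₁/V₂) = arcsin(1157/4527) = 14.81°; cos θ_c = 0.9668.
tᵢ = 2h·cos θ_c / V₁ = 2·25.2·0.9668 / 1157 = 0.04211 s.

42.1 ms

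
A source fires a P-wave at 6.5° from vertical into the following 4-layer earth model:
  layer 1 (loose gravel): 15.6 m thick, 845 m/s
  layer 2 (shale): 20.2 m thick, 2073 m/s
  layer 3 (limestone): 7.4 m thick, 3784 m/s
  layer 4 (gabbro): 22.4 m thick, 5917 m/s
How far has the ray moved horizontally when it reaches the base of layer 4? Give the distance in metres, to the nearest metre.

Apply Snell's law at each interface; in layer i the horizontal offset is hᵢ·tan θᵢ.
Layer 1: θ = 6.50°; offset = 15.6·tan 6.50° = 1.777 m.
Layer 2: sin θ = 2073·sin 6.5°/845 = 0.2777, θ = 16.12°; offset = 20.2·tan 16.12° = 5.840 m.
Layer 3: sin θ = 3784·sin 6.5°/845 = 0.5069, θ = 30.46°; offset = 7.4·tan 30.46° = 4.352 m.
Layer 4: sin θ = 5917·sin 6.5°/845 = 0.7927, θ = 52.44°; offset = 22.4·tan 52.44° = 29.127 m.
Total horizontal offset = 41.096 m.

41 m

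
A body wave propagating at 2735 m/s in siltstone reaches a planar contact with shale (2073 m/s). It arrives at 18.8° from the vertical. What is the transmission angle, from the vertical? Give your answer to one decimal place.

14.1°

Snell's law: sin θ₂ = (V₂/V₁)·sin θ₁ = (2073/2735)·sin 18.8° = 0.2443.
θ₂ = sin⁻¹(0.2443) = 14.14° (from vertical).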